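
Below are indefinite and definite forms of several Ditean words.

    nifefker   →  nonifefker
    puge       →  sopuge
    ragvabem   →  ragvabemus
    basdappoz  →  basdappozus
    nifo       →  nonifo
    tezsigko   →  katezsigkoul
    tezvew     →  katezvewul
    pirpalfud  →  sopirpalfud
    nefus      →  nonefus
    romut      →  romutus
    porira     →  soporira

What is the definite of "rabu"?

nifo and tezsigko both end in -o yet inflect differently (nonifo, katezsigkoul), so the final letter is not what conditions the rule; the first letter is.
"rabu" begins with r-. The stems beginning with r- (ragvabem → ragvabemus, romut → romutus) add -us.
The other patterns: stems beginning with p- add the prefix so-; stems beginning with n- add the prefix no-; stems beginning with t- add ka- … -ul around the stem.
So rabu → rabuus.

rabuus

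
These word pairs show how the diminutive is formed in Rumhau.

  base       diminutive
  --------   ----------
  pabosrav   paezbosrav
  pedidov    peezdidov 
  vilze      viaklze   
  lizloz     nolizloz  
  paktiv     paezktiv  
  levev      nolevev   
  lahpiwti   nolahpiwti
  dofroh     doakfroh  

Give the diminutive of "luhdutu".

paktiv and levev both end in -v yet inflect differently (paezktiv, nolevev), so the final letter is not what conditions the rule; the first letter is.
"luhdutu" begins with l-. The stems beginning with l- (lahpiwti → nolahpiwti, lizloz → nolizloz, levev → nolevev) add the prefix no-.
The other patterns: stems beginning with p- insert -ez- after the first vowel; stems beginning with d- or v- insert -ak- after the first vowel.
So luhdutu → noluhdutu.

noluhdutu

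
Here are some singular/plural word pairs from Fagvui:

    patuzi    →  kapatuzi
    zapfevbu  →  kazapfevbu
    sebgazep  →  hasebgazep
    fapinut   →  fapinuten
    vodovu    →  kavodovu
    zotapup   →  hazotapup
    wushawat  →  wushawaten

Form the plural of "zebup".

hazebup

vodovu and zotapup both have last vowel 'u' yet inflect differently (kavodovu, hazotapup), so the last vowel is not what conditions the rule; the final letter is.
"zebup" ends in -p. The stems ending in -p (sebgazep → hasebgazep, zotapup → hazotapup) add the prefix ha-.
So zebup → hazebup.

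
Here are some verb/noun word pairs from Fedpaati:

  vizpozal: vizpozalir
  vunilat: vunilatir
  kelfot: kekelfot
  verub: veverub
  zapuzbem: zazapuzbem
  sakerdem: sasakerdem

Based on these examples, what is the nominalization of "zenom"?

"zenom" has last vowel 'o'. The one such stem in the data (kelfot → kekelfot) repeats the first consonant+vowel as a prefix (as do verub, zapuzbem), so the same rule applies.
So zenom → zezenom.

zezenom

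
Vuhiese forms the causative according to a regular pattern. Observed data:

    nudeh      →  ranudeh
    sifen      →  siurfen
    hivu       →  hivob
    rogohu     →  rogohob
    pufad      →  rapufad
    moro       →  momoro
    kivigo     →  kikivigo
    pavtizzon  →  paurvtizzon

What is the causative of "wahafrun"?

waurhafrun

pavtizzon and moro both have last vowel 'o' yet inflect differently (paurvtizzon, momoro), so the last vowel is not what conditions the rule; the final letter is.
"wahafrun" ends in -n. The stems ending in -n (sifen → siurfen, pavtizzon → paurvtizzon) insert -ur- after the first vowel.
So wahafrun → waurhafrun.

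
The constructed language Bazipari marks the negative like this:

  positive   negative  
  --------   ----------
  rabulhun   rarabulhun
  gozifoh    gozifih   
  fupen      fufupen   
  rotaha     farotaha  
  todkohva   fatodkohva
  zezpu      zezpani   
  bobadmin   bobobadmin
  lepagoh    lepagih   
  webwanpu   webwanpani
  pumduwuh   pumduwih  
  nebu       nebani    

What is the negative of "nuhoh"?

nuhih

nebu and rabulhun both have last vowel 'u' yet inflect differently (nebani, rarabulhun), so the last vowel is not what conditions the rule; the final letter is.
"nuhoh" ends in -h. The stems ending in -h (pumduwuh → pumduwih, lepagoh → lepagih, gozifoh → gozifih) change the last vowel to 'i'.
The other patterns: stems ending in -u drop the final letter and add -ani; stems ending in -n repeat the first consonant+vowel as a prefix; stems ending in -a add the prefix fa-.
So nuhoh → nuhih.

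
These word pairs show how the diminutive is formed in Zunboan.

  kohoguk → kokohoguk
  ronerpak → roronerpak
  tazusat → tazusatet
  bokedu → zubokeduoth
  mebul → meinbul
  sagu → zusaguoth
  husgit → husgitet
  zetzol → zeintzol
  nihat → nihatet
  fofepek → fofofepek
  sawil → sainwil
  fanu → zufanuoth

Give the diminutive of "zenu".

zuzenuoth

mebul and kohoguk both have last vowel 'u' yet inflect differently (meinbul, kokohoguk), so the last vowel is not what conditions the rule; the final letter is.
"zenu" ends in -u. The stems ending in -u (bokedu → zubokeduoth, fanu → zufanuoth, sagu → zusaguoth) add zu- … -oth around the stem.
The other patterns: stems ending in -l insert -in- after the first vowel; stems ending in -k repeat the first consonant+vowel as a prefix; stems ending in -t add -et.
So zenu → zuzenuoth.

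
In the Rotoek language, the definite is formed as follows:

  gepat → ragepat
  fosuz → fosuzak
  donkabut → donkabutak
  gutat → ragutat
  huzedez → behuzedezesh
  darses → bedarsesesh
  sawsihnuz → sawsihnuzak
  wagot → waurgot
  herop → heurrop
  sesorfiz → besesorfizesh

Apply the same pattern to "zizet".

bezizetesh

gutat and donkabut both end in -t yet inflect differently (ragutat, donkabutak), so the final letter is not what conditions the rule; the last vowel is.
"zizet" has last vowel 'e'. The stems whose last vowel is 'e' (huzedez → behuzedezesh, darses → bedarsesesh) add be- … -esh around the stem.
The other patterns: stems whose last vowel is 'a' add the prefix ra-; stems whose last vowel is 'u' add -ak; stems whose last vowel is 'o' insert -ur- after the first vowel.
So zizet → bezizetesh.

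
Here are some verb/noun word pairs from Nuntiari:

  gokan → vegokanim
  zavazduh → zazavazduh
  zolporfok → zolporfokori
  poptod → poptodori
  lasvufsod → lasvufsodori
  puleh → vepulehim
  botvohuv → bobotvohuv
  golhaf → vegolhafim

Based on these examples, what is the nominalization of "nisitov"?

"nisitov" has last vowel 'o'. The stems whose last vowel is 'o' (zolporfok → zolporfokori, lasvufsod → lasvufsodori, poptod → poptodori) add -ori.
So nisitov → nisitovori.

nisitovori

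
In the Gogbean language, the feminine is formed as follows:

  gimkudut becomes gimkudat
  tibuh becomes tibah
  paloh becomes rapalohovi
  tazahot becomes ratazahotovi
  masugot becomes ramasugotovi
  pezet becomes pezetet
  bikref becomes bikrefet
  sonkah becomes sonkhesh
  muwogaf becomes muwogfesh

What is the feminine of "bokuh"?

tibuh and paloh both end in -h yet inflect differently (tibah, rapalohovi), so the final letter is not what conditions the rule; the last vowel is.
"bokuh" has last vowel 'u'. The stems whose last vowel is 'u' (gimkudut → gimkudat, tibuh → tibah) change the last vowel to 'a'.
The other patterns: stems whose last vowel is 'o' add ra- … -ovi around the stem; stems whose last vowel is 'e' add -et; stems whose last vowel is 'a' delete the last vowel and add -esh.
So bokuh → bokah.

bokah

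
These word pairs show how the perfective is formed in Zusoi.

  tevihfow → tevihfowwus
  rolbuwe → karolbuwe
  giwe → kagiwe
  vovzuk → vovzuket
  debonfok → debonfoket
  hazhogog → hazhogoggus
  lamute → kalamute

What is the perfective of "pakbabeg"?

pakbabeggus

"pakbabeg" ends in -g. The one such stem in the data (hazhogog → hazhogoggus) doubles the final consonant and adds -us (as does tevihfow), so the same rule applies.
The other patterns: stems ending in -e add the prefix ka-; stems ending in -k add -et.
So pakbabeg → pakbabeggus.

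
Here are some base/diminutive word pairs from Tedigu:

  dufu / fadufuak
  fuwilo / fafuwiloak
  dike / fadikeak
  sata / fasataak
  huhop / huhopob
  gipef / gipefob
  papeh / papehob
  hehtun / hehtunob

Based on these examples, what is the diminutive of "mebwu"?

famebwuak

"mebwu" ends in a vowel. The stems ending in a vowel (dufu → fadufuak, fuwilo → fafuwiloak, dike → fadikeak) add fa- … -ak around the stem.
The other pattern: stems ending in a consonant add -ob.
So mebwu → famebwuak.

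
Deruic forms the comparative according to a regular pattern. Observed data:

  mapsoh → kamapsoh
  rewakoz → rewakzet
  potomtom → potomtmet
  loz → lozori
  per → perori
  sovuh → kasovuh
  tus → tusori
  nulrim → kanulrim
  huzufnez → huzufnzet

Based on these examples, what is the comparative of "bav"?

loz and rewakoz both end in -z yet inflect differently (lozori, rewakzet), so the final letter is not what conditions the rule; the number of vowels is.
"bav" has 1 vowel. The stems with 1 vowel (loz → lozori, per → perori, tus → tusori) add -ori.
The other patterns: stems with 2 vowels add the prefix ka-; stems with 3 vowels delete the last vowel and add -et.
So bav → bavori.

bavori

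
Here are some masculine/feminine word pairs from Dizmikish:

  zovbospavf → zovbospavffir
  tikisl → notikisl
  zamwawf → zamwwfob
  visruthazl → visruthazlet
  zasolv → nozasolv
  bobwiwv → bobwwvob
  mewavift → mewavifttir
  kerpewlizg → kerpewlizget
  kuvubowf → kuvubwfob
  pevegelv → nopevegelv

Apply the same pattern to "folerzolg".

visruthazl and tikisl both end in -l yet inflect differently (visruthazlet, notikisl), so the final letter is not what conditions the rule; the second-to-last letter is.
"folerzolg" has second-to-last letter 'l'. The stems whose second-to-last letter is 'l' (zasolv → nozasolv, pevegelv → nopevegelv) add the prefix no-.
So folerzolg → nofolerzolg.

nofolerzolg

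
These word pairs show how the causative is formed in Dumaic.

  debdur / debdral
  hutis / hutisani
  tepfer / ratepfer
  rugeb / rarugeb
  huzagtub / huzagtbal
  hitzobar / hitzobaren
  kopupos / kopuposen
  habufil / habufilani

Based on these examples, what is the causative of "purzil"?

purzilani

hitzobar and tepfer both end in -r yet inflect differently (hitzobaren, ratepfer), so the final letter is not what conditions the rule; the last vowel is.
"purzil" has last vowel 'i'. The stems whose last vowel is 'i' (hutis → hutisani, habufil → habufilani) add -ani.
So purzil → purzilani.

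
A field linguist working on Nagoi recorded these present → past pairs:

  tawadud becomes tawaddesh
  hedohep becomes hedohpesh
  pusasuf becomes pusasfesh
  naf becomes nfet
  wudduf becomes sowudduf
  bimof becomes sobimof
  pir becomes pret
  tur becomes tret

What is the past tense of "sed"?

"sed" has 1 vowel. The stems with 1 vowel (tur → tret, pir → pret, naf → nfet) delete the last vowel and add -et.
The other patterns: stems with 2 vowels add the prefix so-; stems with 3 vowels delete the last vowel and add -esh.
So sed → sdet.

sdet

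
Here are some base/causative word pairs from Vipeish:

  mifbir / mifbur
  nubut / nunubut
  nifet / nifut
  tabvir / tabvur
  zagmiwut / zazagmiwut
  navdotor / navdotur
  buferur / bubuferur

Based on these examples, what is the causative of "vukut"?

vuvukut

"vukut" has last vowel 'u'. The stems whose last vowel is 'u' (nubut → nunubut, buferur → bubuferur, zagmiwut → zazagmiwut) repeat the first consonant+vowel as a prefix.
So vukut → vuvukut.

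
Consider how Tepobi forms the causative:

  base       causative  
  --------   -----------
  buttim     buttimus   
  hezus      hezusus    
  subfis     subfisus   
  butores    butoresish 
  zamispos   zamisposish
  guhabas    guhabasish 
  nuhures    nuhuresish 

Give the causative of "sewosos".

"sewosos" has 3 vowels. The stems with 3 vowels (butores → butoresish, zamispos → zamisposish, guhabas → guhabasish) add -ish.
The other pattern: stems with 2 vowels add -us.
So sewosos → sewososish.

sewososish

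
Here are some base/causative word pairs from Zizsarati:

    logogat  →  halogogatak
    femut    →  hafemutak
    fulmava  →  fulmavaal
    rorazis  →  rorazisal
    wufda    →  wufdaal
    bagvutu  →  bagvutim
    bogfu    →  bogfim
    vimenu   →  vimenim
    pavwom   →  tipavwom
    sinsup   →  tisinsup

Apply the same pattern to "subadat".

logogat and fulmava both have last vowel 'a' yet inflect differently (halogogatak, fulmavaal), so the last vowel is not what conditions the rule; the final letter is.
"subadat" ends in -t. The stems ending in -t (logogat → halogogatak, femut → hafemutak) add ha- … -ak around the stem.
The other patterns: stems ending in -a or -s add -al; stems ending in -u drop the final letter and add -im; stems ending in -m or -p add the prefix ti-.
So subadat → hasubadatak.

hasubadatak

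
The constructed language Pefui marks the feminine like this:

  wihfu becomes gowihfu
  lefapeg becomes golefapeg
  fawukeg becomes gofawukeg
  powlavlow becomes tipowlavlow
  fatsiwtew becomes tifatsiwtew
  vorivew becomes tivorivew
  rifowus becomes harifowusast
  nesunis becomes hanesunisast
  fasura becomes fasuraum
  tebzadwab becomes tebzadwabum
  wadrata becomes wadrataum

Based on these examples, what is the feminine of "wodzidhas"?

hawodzidhasast

"wodzidhas" ends in -s. The stems ending in -s (rifowus → harifowusast, nesunis → hanesunisast) add ha- … -ast around the stem.
So wodzidhas → hawodzidhasast.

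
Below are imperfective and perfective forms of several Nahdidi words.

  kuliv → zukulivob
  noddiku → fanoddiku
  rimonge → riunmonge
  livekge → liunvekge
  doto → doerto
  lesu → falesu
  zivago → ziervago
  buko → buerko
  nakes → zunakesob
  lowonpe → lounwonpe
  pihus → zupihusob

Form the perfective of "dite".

"dite" ends in -e. The stems ending in -e (lowonpe → lounwonpe, livekge → liunvekge, rimonge → riunmonge) insert -un- after the first vowel.
So dite → diunte.

diunte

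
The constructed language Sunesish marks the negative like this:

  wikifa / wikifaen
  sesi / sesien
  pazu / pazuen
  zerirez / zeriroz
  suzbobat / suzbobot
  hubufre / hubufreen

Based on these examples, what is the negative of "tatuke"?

tatukeen

wikifa and suzbobat both have last vowel 'a' yet inflect differently (wikifaen, suzbobot), so the last vowel is not what conditions the rule; whether the stem ends in a vowel or a consonant is.
"tatuke" ends in a vowel. The stems ending in a vowel (hubufre → hubufreen, wikifa → wikifaen, pazu → pazuen) add -en.
So tatuke → tatukeen.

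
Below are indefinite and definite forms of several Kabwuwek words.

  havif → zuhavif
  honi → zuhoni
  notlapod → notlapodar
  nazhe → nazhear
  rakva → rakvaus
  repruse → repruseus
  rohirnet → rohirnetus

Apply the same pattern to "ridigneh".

nazhe and repruse both end in -e yet inflect differently (nazhear, repruseus), so the final letter is not what conditions the rule; the first letter is.
"ridigneh" begins with r-. The stems beginning with r- (rakva → rakvaus, repruse → repruseus, rohirnet → rohirnetus) add -us.
The other patterns: stems beginning with h- add the prefix zu-; stems beginning with n- add -ar.
So ridigneh → ridignehus.

ridignehus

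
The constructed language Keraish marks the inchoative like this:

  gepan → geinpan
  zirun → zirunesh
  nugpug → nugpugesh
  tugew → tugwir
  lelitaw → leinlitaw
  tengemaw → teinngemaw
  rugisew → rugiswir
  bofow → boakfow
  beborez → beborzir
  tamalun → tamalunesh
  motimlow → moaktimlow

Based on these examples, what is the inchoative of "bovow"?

boakvow

tamalun and gepan both end in -n yet inflect differently (tamalunesh, geinpan), so the final letter is not what conditions the rule; the last vowel is.
"bovow" has last vowel 'o'. The stems whose last vowel is 'o' (bofow → boakfow, motimlow → moaktimlow) insert -ak- after the first vowel.
The other patterns: stems whose last vowel is 'u' add -esh; stems whose last vowel is 'e' delete the last vowel and add -ir; stems whose last vowel is 'a' insert -in- after the first vowel.
So bovow → boakvow.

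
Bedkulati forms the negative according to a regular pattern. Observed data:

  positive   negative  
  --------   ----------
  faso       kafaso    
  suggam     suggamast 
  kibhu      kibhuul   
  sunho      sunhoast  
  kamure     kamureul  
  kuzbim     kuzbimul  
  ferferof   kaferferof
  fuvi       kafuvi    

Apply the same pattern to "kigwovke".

kigwovkeul

kuzbim and suggam both end in -m yet inflect differently (kuzbimul, suggamast), so the final letter is not what conditions the rule; the first letter is.
"kigwovke" begins with k-. The stems beginning with k- (kuzbim → kuzbimul, kamure → kamureul, kibhu → kibhuul) add -ul.
The other patterns: stems beginning with f- add the prefix ka-; stems beginning with s- add -ast.
So kigwovke → kigwovkeul.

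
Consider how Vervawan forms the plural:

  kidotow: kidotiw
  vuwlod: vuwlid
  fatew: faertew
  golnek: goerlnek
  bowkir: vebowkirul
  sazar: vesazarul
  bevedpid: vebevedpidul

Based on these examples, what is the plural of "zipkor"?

kidotow and fatew both end in -w yet inflect differently (kidotiw, faertew), so the final letter is not what conditions the rule; the last vowel is.
"zipkor" has last vowel 'o'. The stems whose last vowel is 'o' (kidotow → kidotiw, vuwlod → vuwlid) change the last vowel to 'i'.
So zipkor → zipkir.

zipkir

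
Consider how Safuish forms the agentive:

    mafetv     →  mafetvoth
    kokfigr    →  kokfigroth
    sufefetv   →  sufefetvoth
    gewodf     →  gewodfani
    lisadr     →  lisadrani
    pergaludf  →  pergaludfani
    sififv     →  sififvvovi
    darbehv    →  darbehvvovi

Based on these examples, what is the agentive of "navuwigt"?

"navuwigt" has second-to-last letter 'g'. The one such stem in the data (kokfigr → kokfigroth) adds -oth, so the same rule applies.
So navuwigt → navuwigtoth.

navuwigtoth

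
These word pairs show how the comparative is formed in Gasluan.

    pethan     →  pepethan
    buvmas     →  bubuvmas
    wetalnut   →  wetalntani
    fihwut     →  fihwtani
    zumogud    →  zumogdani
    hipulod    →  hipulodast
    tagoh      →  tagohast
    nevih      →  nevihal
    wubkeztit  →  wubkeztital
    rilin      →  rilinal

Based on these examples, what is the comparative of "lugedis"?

lugedisal

zumogud and hipulod both end in -d yet inflect differently (zumogdani, hipulodast), so the final letter is not what conditions the rule; the last vowel is.
"lugedis" has last vowel 'i'. The stems whose last vowel is 'i' (nevih → nevihal, wubkeztit → wubkeztital, rilin → rilinal) add -al.
So lugedis → lugedisal.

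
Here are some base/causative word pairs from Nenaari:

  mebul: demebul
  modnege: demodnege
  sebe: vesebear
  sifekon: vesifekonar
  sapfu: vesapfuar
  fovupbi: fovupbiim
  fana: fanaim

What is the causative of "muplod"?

demuplod

"muplod" begins with m-. The stems beginning with m- (mebul → demebul, modnege → demodnege) add the prefix de-.
The other patterns: stems beginning with s- add ve- … -ar around the stem; stems beginning with f- add -im.
So muplod → demuplod.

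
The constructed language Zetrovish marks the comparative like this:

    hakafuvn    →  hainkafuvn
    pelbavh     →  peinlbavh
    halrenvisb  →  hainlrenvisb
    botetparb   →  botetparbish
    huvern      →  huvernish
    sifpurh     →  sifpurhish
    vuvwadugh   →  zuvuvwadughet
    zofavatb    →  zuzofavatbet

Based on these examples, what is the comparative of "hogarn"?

halrenvisb and botetparb both end in -b yet inflect differently (hainlrenvisb, botetparbish), so the final letter is not what conditions the rule; the second-to-last letter is.
"hogarn" has second-to-last letter 'r'. The stems whose second-to-last letter is 'r' (botetparb → botetparbish, huvern → huvernish, sifpurh → sifpurhish) add -ish.
The other patterns: stems whose second-to-last letter is 's' or 'v' insert -in- after the first vowel; stems whose second-to-last letter is 'g' or 't' add zu- … -et around the stem.
So hogarn → hogarnish.

hogarnish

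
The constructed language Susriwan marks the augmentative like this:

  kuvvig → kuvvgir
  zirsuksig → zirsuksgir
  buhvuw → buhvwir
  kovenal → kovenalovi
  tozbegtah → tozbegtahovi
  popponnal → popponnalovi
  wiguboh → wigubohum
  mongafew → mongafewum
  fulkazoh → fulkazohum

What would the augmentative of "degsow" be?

degsowum

tozbegtah and wiguboh both end in -h yet inflect differently (tozbegtahovi, wigubohum), so the final letter is not what conditions the rule; the last vowel is.
"degsow" has last vowel 'o'. The stems whose last vowel is 'o' (wiguboh → wigubohum, fulkazoh → fulkazohum) add -um.
The other patterns: stems whose last vowel is 'i' or 'u' delete the last vowel and add -ir; stems whose last vowel is 'a' add -ovi.
So degsow → degsowum.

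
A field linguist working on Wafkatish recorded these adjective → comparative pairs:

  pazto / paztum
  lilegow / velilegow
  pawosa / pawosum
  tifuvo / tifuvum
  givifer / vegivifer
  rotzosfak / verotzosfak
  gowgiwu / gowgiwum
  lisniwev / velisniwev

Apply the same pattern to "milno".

milnum

"milno" ends in a vowel. The stems ending in a vowel (tifuvo → tifuvum, pawosa → pawosum, gowgiwu → gowgiwum) drop the final letter and add -um.
So milno → milnum.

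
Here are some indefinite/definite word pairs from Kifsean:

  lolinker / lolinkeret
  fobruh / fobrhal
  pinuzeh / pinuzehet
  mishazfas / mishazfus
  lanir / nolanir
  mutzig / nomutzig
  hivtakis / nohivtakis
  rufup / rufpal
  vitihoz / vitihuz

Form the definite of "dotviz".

nodotviz

"dotviz" has last vowel 'i'. The stems whose last vowel is 'i' (hivtakis → nohivtakis, mutzig → nomutzig, lanir → nolanir) add the prefix no-.
The other patterns: stems whose last vowel is 'e' add -et; stems whose last vowel is 'a' or 'o' change the last vowel to 'u'; stems whose last vowel is 'u' delete the last vowel and add -al.
So dotviz → nodotviz.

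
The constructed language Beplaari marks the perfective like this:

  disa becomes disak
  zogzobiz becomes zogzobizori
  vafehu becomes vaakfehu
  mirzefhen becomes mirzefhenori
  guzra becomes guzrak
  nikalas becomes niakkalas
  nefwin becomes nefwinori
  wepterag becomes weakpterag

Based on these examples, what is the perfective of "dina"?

dinak

guzra and wepterag both have last vowel 'a' yet inflect differently (guzrak, weakpterag), so the last vowel is not what conditions the rule; the final letter is.
"dina" ends in -a. The stems ending in -a (guzra → guzrak, disa → disak) drop the final letter and add -ak.
The other patterns: stems ending in -n or -z add -ori; stems ending in -g, -s or -u insert -ak- after the first vowel.
So dina → dinak.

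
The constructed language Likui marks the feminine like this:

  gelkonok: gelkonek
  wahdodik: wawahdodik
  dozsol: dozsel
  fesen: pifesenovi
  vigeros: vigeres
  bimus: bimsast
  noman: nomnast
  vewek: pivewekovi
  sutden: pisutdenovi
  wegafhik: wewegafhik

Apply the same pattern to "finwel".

pifinwelovi

bimus and vigeros both end in -s yet inflect differently (bimsast, vigeres), so the final letter is not what conditions the rule; the last vowel is.
"finwel" has last vowel 'e'. The stems whose last vowel is 'e' (sutden → pisutdenovi, vewek → pivewekovi, fesen → pifesenovi) add pi- … -ovi around the stem.
The other patterns: stems whose last vowel is 'a' or 'u' delete the last vowel and add -ast; stems whose last vowel is 'i' repeat the first consonant+vowel as a prefix; stems whose last vowel is 'o' change the last vowel to 'e'.
So finwel → pifinwelovi.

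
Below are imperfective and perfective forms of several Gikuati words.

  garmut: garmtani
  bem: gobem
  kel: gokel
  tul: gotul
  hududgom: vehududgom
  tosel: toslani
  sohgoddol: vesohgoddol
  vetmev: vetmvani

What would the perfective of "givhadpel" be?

tul and tosel both end in -l yet inflect differently (gotul, toslani), so the final letter is not what conditions the rule; the number of vowels is.
"givhadpel" has 3 vowels. The stems with 3 vowels (sohgoddol → vesohgoddol, hududgom → vehududgom) add the prefix ve-.
So givhadpel → vegivhadpel.

vegivhadpel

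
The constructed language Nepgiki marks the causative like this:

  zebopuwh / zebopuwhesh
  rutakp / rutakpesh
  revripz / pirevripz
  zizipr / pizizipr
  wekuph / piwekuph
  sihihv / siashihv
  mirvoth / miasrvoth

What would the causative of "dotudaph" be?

"dotudaph" has second-to-last letter 'p'. The stems whose second-to-last letter is 'p' (revripz → pirevripz, zizipr → pizizipr, wekuph → piwekuph) add the prefix pi-.
The other patterns: stems whose second-to-last letter is 'k' or 'w' add -esh; stems whose second-to-last letter is 'h' or 't' insert -as- after the first vowel.
So dotudaph → pidotudaph.

pidotudaph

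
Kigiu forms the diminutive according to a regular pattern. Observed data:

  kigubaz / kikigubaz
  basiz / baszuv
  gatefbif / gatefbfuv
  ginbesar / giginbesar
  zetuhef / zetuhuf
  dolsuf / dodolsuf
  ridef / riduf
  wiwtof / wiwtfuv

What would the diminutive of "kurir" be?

kurruv

dolsuf and zetuhef both end in -f yet inflect differently (dodolsuf, zetuhuf), so the final letter is not what conditions the rule; the last vowel is.
"kurir" has last vowel 'i'. The stems whose last vowel is 'i' (basiz → baszuv, gatefbif → gatefbfuv) delete the last vowel and add -uv.
So kurir → kurruv.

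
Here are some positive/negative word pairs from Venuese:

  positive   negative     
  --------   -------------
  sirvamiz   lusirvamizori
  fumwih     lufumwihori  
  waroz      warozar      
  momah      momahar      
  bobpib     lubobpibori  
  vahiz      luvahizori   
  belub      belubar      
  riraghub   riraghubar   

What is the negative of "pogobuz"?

"pogobuz" has last vowel 'u'. The stems whose last vowel is 'u' (riraghub → riraghubar, belub → belubar) add -ar.
So pogobuz → pogobuzar.

pogobuzar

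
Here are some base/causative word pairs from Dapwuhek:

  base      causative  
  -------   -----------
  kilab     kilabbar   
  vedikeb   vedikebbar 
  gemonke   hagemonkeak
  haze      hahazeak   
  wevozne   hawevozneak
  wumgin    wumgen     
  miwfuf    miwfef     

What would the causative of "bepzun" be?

bepzen

"bepzun" ends in -n. The one such stem in the data (wumgin → wumgen) changes the last vowel to 'e' (as does miwfuf), so the same rule applies.
So bepzun → bepzen.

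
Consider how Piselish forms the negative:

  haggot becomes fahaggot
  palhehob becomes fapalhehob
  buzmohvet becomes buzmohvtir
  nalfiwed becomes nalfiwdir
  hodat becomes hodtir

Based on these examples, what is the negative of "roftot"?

faroftot

haggot and buzmohvet both end in -t yet inflect differently (fahaggot, buzmohvtir), so the final letter is not what conditions the rule; the last vowel is.
"roftot" has last vowel 'o'. The stems whose last vowel is 'o' (haggot → fahaggot, palhehob → fapalhehob) add the prefix fa-.
The other pattern: stems whose last vowel is 'a' or 'e' delete the last vowel and add -ir.
So roftot → faroftot.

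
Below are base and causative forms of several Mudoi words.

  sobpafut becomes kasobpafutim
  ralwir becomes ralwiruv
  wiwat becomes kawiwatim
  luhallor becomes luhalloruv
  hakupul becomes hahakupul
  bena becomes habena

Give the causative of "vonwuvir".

vonwuviruv

sobpafut and hakupul both have last vowel 'u' yet inflect differently (kasobpafutim, hahakupul), so the last vowel is not what conditions the rule; the final letter is.
"vonwuvir" ends in -r. The stems ending in -r (luhallor → luhalloruv, ralwir → ralwiruv) add -uv.
The other patterns: stems ending in -t add ka- … -im around the stem; stems ending in -a or -l add the prefix ha-.
So vonwuvir → vonwuviruv.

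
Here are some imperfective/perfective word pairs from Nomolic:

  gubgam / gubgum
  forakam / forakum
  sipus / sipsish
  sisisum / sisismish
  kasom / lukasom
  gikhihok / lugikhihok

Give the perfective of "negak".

"negak" has last vowel 'a'. The stems whose last vowel is 'a' (gubgam → gubgum, forakam → forakum) change the last vowel to 'u'.
So negak → neguk.

neguk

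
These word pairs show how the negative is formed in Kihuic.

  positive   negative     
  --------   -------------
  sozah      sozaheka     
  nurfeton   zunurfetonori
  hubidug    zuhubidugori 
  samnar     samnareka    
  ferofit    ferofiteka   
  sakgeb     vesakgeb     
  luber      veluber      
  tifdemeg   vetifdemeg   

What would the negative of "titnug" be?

luber and samnar both end in -r yet inflect differently (veluber, samnareka), so the final letter is not what conditions the rule; the last vowel is.
"titnug" has last vowel 'u'. The one such stem in the data (hubidug → zuhubidugori) adds zu- … -ori around the stem, so the same rule applies.
The other patterns: stems whose last vowel is 'e' add the prefix ve-; stems whose last vowel is 'a' or 'i' add -eka.
So titnug → zutitnugori.

zutitnugori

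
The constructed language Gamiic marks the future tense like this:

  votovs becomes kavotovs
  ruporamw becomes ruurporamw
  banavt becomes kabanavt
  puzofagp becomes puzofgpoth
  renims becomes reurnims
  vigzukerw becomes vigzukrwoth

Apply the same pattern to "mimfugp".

votovs and renims both end in -s yet inflect differently (kavotovs, reurnims), so the final letter is not what conditions the rule; the second-to-last letter is.
"mimfugp" has second-to-last letter 'g'. The one such stem in the data (puzofagp → puzofgpoth) deletes the last vowel and adds -oth (as does vigzukerw), so the same rule applies.
So mimfugp → mimfgpoth.

mimfgpoth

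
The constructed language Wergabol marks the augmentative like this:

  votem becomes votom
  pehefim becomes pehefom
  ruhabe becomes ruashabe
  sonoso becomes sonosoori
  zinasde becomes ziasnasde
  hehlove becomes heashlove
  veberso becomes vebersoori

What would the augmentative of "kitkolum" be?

kitkolom

ruhabe and votem both have last vowel 'e' yet inflect differently (ruashabe, votom), so the last vowel is not what conditions the rule; the final letter is.
"kitkolum" ends in -m. The stems ending in -m (pehefim → pehefom, votem → votom) change the last vowel to 'o'.
So kitkolum → kitkolom.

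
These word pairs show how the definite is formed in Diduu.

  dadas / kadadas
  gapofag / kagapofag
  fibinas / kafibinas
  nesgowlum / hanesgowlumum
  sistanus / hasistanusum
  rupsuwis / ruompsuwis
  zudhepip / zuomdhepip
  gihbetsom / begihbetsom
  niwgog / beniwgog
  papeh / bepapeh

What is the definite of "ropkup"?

haropkupum

"ropkup" has last vowel 'u'. The stems whose last vowel is 'u' (nesgowlum → hanesgowlumum, sistanus → hasistanusum) add ha- … -um around the stem.
So ropkup → haropkupum.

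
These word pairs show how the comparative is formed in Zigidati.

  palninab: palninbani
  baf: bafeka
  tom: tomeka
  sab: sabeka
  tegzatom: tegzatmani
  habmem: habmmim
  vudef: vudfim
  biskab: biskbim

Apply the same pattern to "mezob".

sab and biskab both end in -b yet inflect differently (sabeka, biskbim), so the final letter is not what conditions the rule; the number of vowels is.
"mezob" has 2 vowels. The stems with 2 vowels (biskab → biskbim, vudef → vudfim, habmem → habmmim) delete the last vowel and add -im.
The other patterns: stems with 1 vowel add -eka; stems with 3 vowels delete the last vowel and add -ani.
So mezob → mezbim.

mezbim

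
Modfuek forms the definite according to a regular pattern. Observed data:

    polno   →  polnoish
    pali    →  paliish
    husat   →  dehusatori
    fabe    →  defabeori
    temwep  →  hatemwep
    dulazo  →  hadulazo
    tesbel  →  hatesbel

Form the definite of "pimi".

pimiish

polno and dulazo both end in -o yet inflect differently (polnoish, hadulazo), so the final letter is not what conditions the rule; the first letter is.
"pimi" begins with p-. The stems beginning with p- (polno → polnoish, pali → paliish) add -ish.
So pimi → pimiish.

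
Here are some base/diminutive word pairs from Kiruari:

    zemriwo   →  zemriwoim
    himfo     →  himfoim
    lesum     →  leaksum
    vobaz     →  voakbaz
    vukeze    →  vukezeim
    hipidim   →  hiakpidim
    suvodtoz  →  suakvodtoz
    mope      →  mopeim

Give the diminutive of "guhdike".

guhdikeim

suvodtoz and himfo both have last vowel 'o' yet inflect differently (suakvodtoz, himfoim), so the last vowel is not what conditions the rule; whether the stem ends in a vowel or a consonant is.
"guhdike" ends in a vowel. The stems ending in a vowel (vukeze → vukezeim, himfo → himfoim, zemriwo → zemriwoim) add -im.
The other pattern: stems ending in a consonant insert -ak- after the first vowel.
So guhdike → guhdikeim.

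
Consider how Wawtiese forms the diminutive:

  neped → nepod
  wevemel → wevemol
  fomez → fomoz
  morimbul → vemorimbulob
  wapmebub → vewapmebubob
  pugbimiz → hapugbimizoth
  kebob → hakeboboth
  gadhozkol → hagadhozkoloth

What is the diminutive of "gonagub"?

vegonagubob

wevemel and morimbul both end in -l yet inflect differently (wevemol, vemorimbulob), so the final letter is not what conditions the rule; the last vowel is.
"gonagub" has last vowel 'u'. The stems whose last vowel is 'u' (morimbul → vemorimbulob, wapmebub → vewapmebubob) add ve- … -ob around the stem.
The other patterns: stems whose last vowel is 'e' change the last vowel to 'o'; stems whose last vowel is 'i' or 'o' add ha- … -oth around the stem.
So gonagub → vegonagubob.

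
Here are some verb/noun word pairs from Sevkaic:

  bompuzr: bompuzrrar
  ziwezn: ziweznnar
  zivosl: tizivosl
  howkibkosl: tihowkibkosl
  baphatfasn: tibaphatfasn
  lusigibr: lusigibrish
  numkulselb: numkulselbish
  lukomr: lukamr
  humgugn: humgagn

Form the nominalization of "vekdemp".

ziwezn and baphatfasn both end in -n yet inflect differently (ziweznnar, tibaphatfasn), so the final letter is not what conditions the rule; the second-to-last letter is.
"vekdemp" has second-to-last letter 'm'. The one such stem in the data (lukomr → lukamr) changes the last vowel to 'a' (as does humgugn), so the same rule applies.
The other patterns: stems whose second-to-last letter is 'z' double the final consonant and add -ar; stems whose second-to-last letter is 's' add the prefix ti-; stems whose second-to-last letter is 'b' or 'l' add -ish.
So vekdemp → vekdamp.

vekdamp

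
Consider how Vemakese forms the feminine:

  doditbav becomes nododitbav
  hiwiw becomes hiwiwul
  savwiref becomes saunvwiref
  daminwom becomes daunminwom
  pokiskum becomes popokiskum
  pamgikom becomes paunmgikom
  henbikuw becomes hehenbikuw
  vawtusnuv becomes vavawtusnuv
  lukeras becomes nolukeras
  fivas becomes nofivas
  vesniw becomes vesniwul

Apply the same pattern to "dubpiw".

vawtusnuv and doditbav both end in -v yet inflect differently (vavawtusnuv, nododitbav), so the final letter is not what conditions the rule; the last vowel is.
"dubpiw" has last vowel 'i'. The stems whose last vowel is 'i' (hiwiw → hiwiwul, vesniw → vesniwul) add -ul.
The other patterns: stems whose last vowel is 'u' repeat the first consonant+vowel as a prefix; stems whose last vowel is 'a' add the prefix no-; stems whose last vowel is 'e' or 'o' insert -un- after the first vowel.
So dubpiw → dubpiwul.

dubpiwul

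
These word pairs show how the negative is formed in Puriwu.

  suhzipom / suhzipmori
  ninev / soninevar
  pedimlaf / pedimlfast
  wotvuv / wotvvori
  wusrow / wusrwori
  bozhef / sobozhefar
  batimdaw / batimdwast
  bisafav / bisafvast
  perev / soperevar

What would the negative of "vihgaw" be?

ninev and wotvuv both end in -v yet inflect differently (soninevar, wotvvori), so the final letter is not what conditions the rule; the last vowel is.
"vihgaw" has last vowel 'a'. The stems whose last vowel is 'a' (batimdaw → batimdwast, pedimlaf → pedimlfast, bisafav → bisafvast) delete the last vowel and add -ast.
So vihgaw → vihgwast.

vihgwast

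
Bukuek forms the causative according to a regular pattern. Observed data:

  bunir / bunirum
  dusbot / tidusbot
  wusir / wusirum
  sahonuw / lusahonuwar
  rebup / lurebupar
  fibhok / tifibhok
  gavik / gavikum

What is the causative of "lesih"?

"lesih" has last vowel 'i'. The stems whose last vowel is 'i' (gavik → gavikum, wusir → wusirum, bunir → bunirum) add -um.
The other patterns: stems whose last vowel is 'u' add lu- … -ar around the stem; stems whose last vowel is 'o' add the prefix ti-.
So lesih → lesihum.

lesihum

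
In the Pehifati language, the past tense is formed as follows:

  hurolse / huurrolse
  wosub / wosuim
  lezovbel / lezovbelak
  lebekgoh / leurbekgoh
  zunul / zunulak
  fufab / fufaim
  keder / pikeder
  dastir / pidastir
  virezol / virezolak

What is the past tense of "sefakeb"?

sefakeim

wosub and zunul both have last vowel 'u' yet inflect differently (wosuim, zunulak), so the last vowel is not what conditions the rule; the final letter is.
"sefakeb" ends in -b. The stems ending in -b (fufab → fufaim, wosub → wosuim) drop the final letter and add -im.
So sefakeb → sefakeim.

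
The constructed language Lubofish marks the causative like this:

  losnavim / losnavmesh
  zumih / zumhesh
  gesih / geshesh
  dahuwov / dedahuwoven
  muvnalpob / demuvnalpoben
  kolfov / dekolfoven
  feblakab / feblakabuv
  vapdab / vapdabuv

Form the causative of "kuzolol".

"kuzolol" has last vowel 'o'. The stems whose last vowel is 'o' (dahuwov → dedahuwoven, muvnalpob → demuvnalpoben, kolfov → dekolfoven) add de- … -en around the stem.
So kuzolol → dekuzololen.

dekuzololen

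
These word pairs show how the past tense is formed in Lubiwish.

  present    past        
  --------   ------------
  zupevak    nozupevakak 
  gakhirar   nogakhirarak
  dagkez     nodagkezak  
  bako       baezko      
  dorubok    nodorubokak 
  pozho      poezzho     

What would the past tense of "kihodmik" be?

nokihodmikak

dorubok and bako both have last vowel 'o' yet inflect differently (nodorubokak, baezko), so the last vowel is not what conditions the rule; whether the stem ends in a vowel or a consonant is.
"kihodmik" ends in a consonant. The stems ending in a consonant (gakhirar → nogakhirarak, dorubok → nodorubokak, dagkez → nodagkezak) add no- … -ak around the stem.
So kihodmik → nokihodmikak.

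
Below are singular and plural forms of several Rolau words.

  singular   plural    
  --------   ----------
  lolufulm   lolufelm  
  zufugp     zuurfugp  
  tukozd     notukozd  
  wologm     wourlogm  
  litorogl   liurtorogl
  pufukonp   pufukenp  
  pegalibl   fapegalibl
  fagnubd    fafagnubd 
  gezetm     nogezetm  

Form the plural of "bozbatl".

lolufulm and wologm both end in -m yet inflect differently (lolufelm, wourlogm), so the final letter is not what conditions the rule; the second-to-last letter is.
"bozbatl" has second-to-last letter 't'. The one such stem in the data (gezetm → nogezetm) adds the prefix no-, so the same rule applies.
The other patterns: stems whose second-to-last letter is 'l' or 'n' change the last vowel to 'e'; stems whose second-to-last letter is 'b' add the prefix fa-; stems whose second-to-last letter is 'g' insert -ur- after the first vowel.
So bozbatl → nobozbatl.

nobozbatl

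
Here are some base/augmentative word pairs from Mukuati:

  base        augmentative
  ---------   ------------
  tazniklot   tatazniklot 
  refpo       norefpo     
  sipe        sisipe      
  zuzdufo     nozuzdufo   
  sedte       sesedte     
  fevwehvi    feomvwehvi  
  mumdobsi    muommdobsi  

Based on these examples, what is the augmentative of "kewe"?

kekewe

refpo and tazniklot both have last vowel 'o' yet inflect differently (norefpo, tatazniklot), so the last vowel is not what conditions the rule; the final letter is.
"kewe" ends in -e. The stems ending in -e (sipe → sisipe, sedte → sesedte) repeat the first consonant+vowel as a prefix.
So kewe → kekewe.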